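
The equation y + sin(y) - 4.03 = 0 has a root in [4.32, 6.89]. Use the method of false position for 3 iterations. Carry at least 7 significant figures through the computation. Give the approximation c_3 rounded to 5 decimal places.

False-position update: c = (a·f(b) − b·f(a))/(f(b) − f(a)); replace the endpoint whose sign matches f(c).
f(4.320000) = -0.633998, f(6.890000) = 3.430254
step 1: c = 4.720904, f(c) = -0.309060 < 0 → new bracket [4.720904, 6.890000]
step 2: c = 4.900183, f(c) = -0.112235 < 0 → new bracket [4.900183, 6.890000]
step 3: c = 4.963226, f(c) = -0.035479 < 0 → new bracket [4.963226, 6.890000]

4.96323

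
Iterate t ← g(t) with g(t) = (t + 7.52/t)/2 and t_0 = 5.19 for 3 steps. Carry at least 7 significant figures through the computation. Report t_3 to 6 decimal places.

t_1 = g(5.190000) = 3.319470
t_2 = g(3.319470) = 2.792446
t_3 = g(2.792446) = 2.742713

2.742713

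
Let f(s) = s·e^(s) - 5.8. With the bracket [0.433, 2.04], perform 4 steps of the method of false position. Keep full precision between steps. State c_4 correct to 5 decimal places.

1.38749

False-position update: c = (a·f(b) − b·f(a))/(f(b) − f(a)); replace the endpoint whose sign matches f(c).
f(0.433000) = -5.132368, f(2.040000) = 9.888843
step 1: c = 0.982071, f(c) = -3.177889 < 0 → new bracket [0.982071, 2.040000]
step 2: c = 1.239364, f(c) = -1.519957 < 0 → new bracket [1.239364, 2.040000]
step 3: c = 1.346030, f(c) = -0.628358 < 0 → new bracket [1.346030, 2.040000]
step 4: c = 1.387492, f(c) = -0.243380 < 0 → new bracket [1.387492, 2.040000]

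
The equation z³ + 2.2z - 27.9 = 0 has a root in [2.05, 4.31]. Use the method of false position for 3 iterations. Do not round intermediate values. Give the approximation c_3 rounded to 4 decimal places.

f(2.050000) = -14.774875, f(4.310000) = 61.644991
step 1: c = 2.486944, f(c) = -7.047243 < 0 → new bracket [2.486944, 4.310000]
step 2: c = 2.673974, f(c) = -2.897969 < 0 → new bracket [2.673974, 4.310000]
step 3: c = 2.747432, f(c) = -1.116991 < 0 → new bracket [2.747432, 4.310000]

2.7474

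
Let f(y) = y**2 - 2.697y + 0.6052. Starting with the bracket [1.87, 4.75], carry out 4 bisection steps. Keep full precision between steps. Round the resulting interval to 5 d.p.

[2.41000, 2.59000]

f(1.870000) = -0.941290, f(4.750000) = 10.356950 (opposite signs)
step 1: m = 3.310000, f(m) = 2.634230 > 0 → root in [1.870000, 3.310000]
step 2: m = 2.590000, f(m) = 0.328070 > 0 → root in [1.870000, 2.590000]
step 3: m = 2.230000, f(m) = -0.436210 < 0 → root in [2.230000, 2.590000]
step 4: m = 2.410000, f(m) = -0.086470 < 0 → root in [2.410000, 2.590000]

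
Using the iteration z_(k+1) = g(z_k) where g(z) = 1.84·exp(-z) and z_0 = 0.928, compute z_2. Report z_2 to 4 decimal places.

z_1 = g(0.928000) = 0.727432
z_2 = g(0.727432) = 0.888992

0.8890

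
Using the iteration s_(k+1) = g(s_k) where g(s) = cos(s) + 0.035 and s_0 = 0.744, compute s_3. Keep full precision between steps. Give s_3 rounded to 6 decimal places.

0.765066

s_1 = g(0.744000) = 0.770766
s_2 = g(0.770766) = 0.752378
s_3 = g(0.752378) = 0.765066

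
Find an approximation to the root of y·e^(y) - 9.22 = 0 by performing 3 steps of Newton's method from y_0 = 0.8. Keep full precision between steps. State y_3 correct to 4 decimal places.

1.7899

f'(y) = (y + 1)·e^(y)
y_0 = 0.800000: f = -7.439567, f' = 4.005974 → y_1 = 0.800000 - (-7.439567)/(4.005974) = 2.657118
y_1 = 2.657118: f = 28.657625, f' = 52.132777 → y_2 = 2.657118 - (28.657625)/(52.132777) = 2.107414
y_2 = 2.107414: f = 8.117561, f' = 25.564498 → y_3 = 2.107414 - (8.117561)/(25.564498) = 1.789881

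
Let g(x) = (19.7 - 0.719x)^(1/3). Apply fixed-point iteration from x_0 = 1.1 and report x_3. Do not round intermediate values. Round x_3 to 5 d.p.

x_1 = g(1.100000) = 2.664139
x_2 = g(2.664139) = 2.610240
x_3 = g(2.610240) = 2.612134

2.61213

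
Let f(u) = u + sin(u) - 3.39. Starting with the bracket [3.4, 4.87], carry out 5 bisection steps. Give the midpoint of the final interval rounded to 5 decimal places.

4.29578

f(3.400000) = -0.245541, f(4.870000) = 0.492395 (opposite signs)
step 1: m = 4.135000, f(m) = -0.092891 < 0 → root in [4.135000, 4.870000]
step 2: m = 4.502500, f(m) = 0.134446 > 0 → root in [4.135000, 4.502500]
step 3: m = 4.318750, f(m) = 0.005231 > 0 → root in [4.135000, 4.318750]
step 4: m = 4.226875, f(m) = -0.047560 < 0 → root in [4.226875, 4.318750]
step 5: m = 4.272812, f(m) = -0.022119 < 0 → root in [4.272812, 4.318750]
Midpoint of [4.272812, 4.318750] = 4.295781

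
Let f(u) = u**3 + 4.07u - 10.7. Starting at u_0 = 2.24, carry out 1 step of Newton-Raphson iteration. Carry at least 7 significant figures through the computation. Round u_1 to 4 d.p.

1.7350

f'(u) = 3u**2 + 4.07
u_0 = 2.240000: f = 9.656224, f' = 19.122800 → u_1 = 2.240000 - (9.656224)/(19.122800) = 1.735041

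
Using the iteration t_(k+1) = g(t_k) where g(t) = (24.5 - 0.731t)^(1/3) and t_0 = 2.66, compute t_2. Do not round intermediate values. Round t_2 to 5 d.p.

t_1 = g(2.660000) = 2.825429
t_2 = g(2.825429) = 2.820371

2.82037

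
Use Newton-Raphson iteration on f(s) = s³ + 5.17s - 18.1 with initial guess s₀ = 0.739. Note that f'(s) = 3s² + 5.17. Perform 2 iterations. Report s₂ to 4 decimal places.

2.1527

s_0 = 0.739000: f = -13.875787, f' = 6.808363 → s_1 = 0.739000 - (-13.875787)/(6.808363) = 2.777050
s_1 = 2.777050: f = 17.673987, f' = 28.306026 → s_2 = 2.777050 - (17.673987)/(28.306026) = 2.152661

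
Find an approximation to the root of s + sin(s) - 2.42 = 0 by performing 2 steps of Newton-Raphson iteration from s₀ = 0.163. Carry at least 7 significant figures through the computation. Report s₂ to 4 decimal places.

1.4138

Newton update: s ← s − f(s)/f'(s).
f'(s) = 1 + cos(s)
s_0 = 0.163000: f = -2.094721, f' = 1.986745 → s_1 = 0.163000 - (-2.094721)/(1.986745) = 1.217348
s_1 = 1.217348: f = -0.264467, f' = 1.346135 → s_2 = 1.217348 - (-0.264467)/(1.346135) = 1.413812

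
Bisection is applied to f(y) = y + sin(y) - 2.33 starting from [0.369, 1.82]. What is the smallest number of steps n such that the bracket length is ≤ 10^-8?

Initial width b − a = 1.82 − 0.369 = 1.451000.
After n steps the width is (b−a)/2^n; need (b−a)/2^n ≤ 10^-8.
So n ≥ log₂(1.451000/10^-8) = log₂(145100000.0000) ≈ 27.1125.
Hence n = 28.

28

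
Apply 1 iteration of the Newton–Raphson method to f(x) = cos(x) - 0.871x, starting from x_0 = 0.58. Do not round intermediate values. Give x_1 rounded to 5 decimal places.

f'(x) = -sin(x) - 0.871
x_0 = 0.580000: f = 0.331283, f' = -1.419024 → x_1 = 0.580000 - (0.331283)/(-1.419024) = 0.813458

0.81346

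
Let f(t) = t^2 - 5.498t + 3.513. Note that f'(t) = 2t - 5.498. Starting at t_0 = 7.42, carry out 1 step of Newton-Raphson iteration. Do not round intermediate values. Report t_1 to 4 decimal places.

Newton update: t ← t − f(t)/f'(t).
t_0 = 7.420000: f = 17.774240, f' = 9.342000 → t_1 = 7.420000 - (17.774240)/(9.342000) = 5.517384

5.5174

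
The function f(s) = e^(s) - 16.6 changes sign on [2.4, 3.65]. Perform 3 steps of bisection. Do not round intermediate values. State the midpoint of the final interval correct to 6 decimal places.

f(2.400000) = -5.576824, f(3.650000) = 21.874666 (opposite signs)
step 1: m = 3.025000, f(m) = 3.994005 > 0 → root in [2.400000, 3.025000]
step 2: m = 2.712500, f(m) = -1.533104 < 0 → root in [2.712500, 3.025000]
step 3: m = 2.868750, f(m) = 1.014986 > 0 → root in [2.712500, 2.868750]
Midpoint of [2.712500, 2.868750] = 2.790625

2.790625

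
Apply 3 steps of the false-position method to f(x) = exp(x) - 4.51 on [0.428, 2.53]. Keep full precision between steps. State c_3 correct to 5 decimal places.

1.40598

f(0.428000) = -2.975814, f(2.530000) = 8.043506
step 1: c = 0.995654, f(c) = -1.803506 < 0 → new bracket [0.995654, 2.530000]
step 2: c = 1.276673, f(c) = -0.925305 < 0 → new bracket [1.276673, 2.530000]
step 3: c = 1.405978, f(c) = -0.430485 < 0 → new bracket [1.405978, 2.530000]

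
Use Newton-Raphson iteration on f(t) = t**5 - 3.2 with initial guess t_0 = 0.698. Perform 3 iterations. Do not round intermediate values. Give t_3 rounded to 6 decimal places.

2.101336

f'(t) = 5t**4
t_0 = 0.698000: f = -3.034317, f' = 1.186839 → t_1 = 0.698000 - (-3.034317)/(1.186839) = 3.254638
t_1 = 3.254638: f = 361.985643, f' = 561.023380 → t_2 = 3.254638 - (361.985643)/(561.023380) = 2.609415
t_2 = 2.609415: f = 117.780507, f' = 231.815422 → t_3 = 2.609415 - (117.780507)/(231.815422) = 2.101336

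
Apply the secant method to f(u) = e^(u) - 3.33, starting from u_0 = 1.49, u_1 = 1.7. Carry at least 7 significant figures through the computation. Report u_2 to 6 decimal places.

f(u_0) = 1.107096, f(u_1) = 2.143947
u_2 = 1.700000 - (2.143947)·(1.700000 - 1.490000)/(2.143947 - (1.107096)) = 1.265773; f(u_2) = 0.215833

1.265773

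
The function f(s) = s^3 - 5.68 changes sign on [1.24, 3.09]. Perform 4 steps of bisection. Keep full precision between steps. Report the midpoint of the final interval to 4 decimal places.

f(1.240000) = -3.773376, f(3.090000) = 23.823629 (opposite signs)
step 1: m = 2.165000, f(m) = 4.467842 > 0 → root in [1.240000, 2.165000]
step 2: m = 1.702500, f(m) = -0.745293 < 0 → root in [1.702500, 2.165000]
step 3: m = 1.933750, f(m) = 1.551044 > 0 → root in [1.702500, 1.933750]
step 4: m = 1.818125, f(m) = 0.329955 > 0 → root in [1.702500, 1.818125]
Midpoint of [1.702500, 1.818125] = 1.760313

1.7603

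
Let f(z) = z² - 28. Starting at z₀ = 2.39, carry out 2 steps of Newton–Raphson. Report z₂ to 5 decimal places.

5.51141

f'(z) = 2z
z_0 = 2.390000: f = -22.287900, f' = 4.780000 → z_1 = 2.390000 - (-22.287900)/(4.780000) = 7.052741
z_1 = 7.052741: f = 21.741150, f' = 14.105481 → z_2 = 7.052741 - (21.741150)/(14.105481) = 5.511414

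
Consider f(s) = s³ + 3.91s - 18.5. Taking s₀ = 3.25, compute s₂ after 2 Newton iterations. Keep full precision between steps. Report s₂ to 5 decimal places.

f'(s) = 3s² + 3.91
s_0 = 3.250000: f = 28.535625, f' = 35.597500 → s_1 = 3.250000 - (28.535625)/(35.597500) = 2.448381
s_1 = 2.448381: f = 5.750164, f' = 21.893712 → s_2 = 2.448381 - (5.750164)/(21.893712) = 2.185741

2.18574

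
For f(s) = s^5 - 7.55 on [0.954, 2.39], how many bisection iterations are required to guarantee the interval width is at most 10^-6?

Initial width b − a = 2.39 − 0.954 = 1.436000.
After n steps the width is (b−a)/2^n; need (b−a)/2^n ≤ 10^-6.
So n ≥ log₂(1.436000/10^-6) = log₂(1436000.0000) ≈ 20.4536.
Hence n = 21.

21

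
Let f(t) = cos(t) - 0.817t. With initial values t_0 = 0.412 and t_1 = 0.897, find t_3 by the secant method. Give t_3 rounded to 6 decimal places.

Secant update: t_(k+1) = t_k − f(t_k)·(t_k − t_(k-1))/(f(t_k) − f(t_(k-1))).
f(t_0) = 0.579718, f(t_1) = -0.108892
t_2 = 0.897000 - (-0.108892)·(0.897000 - 0.412000)/(-0.108892 - (0.579718)) = 0.820306; f(t_2) = 0.011808
t_3 = 0.820306 - (0.011808)·(0.820306 - 0.897000)/(0.011808 - (-0.108892)) = 0.827809; f(t_3) = 0.000172

0.827809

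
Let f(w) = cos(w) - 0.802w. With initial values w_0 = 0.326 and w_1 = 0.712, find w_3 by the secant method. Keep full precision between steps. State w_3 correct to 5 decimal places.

0.83541

f(w_0) = 0.685879, f(w_1) = 0.186033
w_2 = 0.712000 - (0.186033)·(0.712000 - 0.326000)/(0.186033 - (0.685879)) = 0.855661; f(w_2) = -0.030521
w_3 = 0.855661 - (-0.030521)·(0.855661 - 0.712000)/(-0.030521 - (0.186033)) = 0.835414; f(w_3) = 0.000869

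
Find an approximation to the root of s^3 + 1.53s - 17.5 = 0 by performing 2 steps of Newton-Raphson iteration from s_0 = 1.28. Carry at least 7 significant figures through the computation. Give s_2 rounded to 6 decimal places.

2.640008

Newton update: s ← s − f(s)/f'(s).
f'(s) = 3s^2 + 1.53
s_0 = 1.280000: f = -13.444448, f' = 6.445200 → s_1 = 1.280000 - (-13.444448)/(6.445200) = 3.365963
s_1 = 3.365963: f = 25.785294, f' = 35.519118 → s_2 = 3.365963 - (25.785294)/(35.519118) = 2.640008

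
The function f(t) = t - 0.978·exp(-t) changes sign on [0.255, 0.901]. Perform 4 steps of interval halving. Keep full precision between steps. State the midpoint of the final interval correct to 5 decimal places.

f(0.255000) = -0.502868, f(0.901000) = 0.503772 (opposite signs)
step 1: m = 0.578000, f(m) = 0.029323 > 0 → root in [0.255000, 0.578000]
step 2: m = 0.416500, f(m) = -0.228345 < 0 → root in [0.416500, 0.578000]
step 3: m = 0.497250, f(m) = -0.097570 < 0 → root in [0.497250, 0.578000]
step 4: m = 0.537625, f(m) = -0.033658 < 0 → root in [0.537625, 0.578000]
Midpoint of [0.537625, 0.578000] = 0.557813

0.55781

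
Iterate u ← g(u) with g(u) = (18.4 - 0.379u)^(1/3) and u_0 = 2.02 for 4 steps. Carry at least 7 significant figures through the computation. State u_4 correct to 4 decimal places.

2.5922

u_1 = g(2.020000) = 2.602877
u_2 = g(2.602877) = 2.591963
u_3 = g(2.591963) = 2.592168
u_4 = g(2.592168) = 2.592164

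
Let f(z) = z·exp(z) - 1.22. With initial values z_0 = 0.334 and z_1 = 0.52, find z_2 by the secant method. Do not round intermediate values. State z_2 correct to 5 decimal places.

Secant update: z_(k+1) = z_k − f(z_k)·(z_k − z_(k-1))/(f(z_k) − f(z_(k-1))).
f(z_0) = -0.753555, f(z_1) = -0.345346
z_2 = 0.520000 - (-0.345346)·(0.520000 - 0.334000)/(-0.345346 - (-0.753555)) = 0.677356; f(z_2) = 0.113489

0.67736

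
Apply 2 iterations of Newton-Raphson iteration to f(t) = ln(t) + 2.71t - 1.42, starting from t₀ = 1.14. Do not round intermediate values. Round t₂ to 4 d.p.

0.6708

f'(t) = 1/t + 2.71
t_0 = 1.140000: f = 1.800428, f' = 3.587193 → t_1 = 1.140000 - (1.800428)/(3.587193) = 0.638096
t_1 = 0.638096: f = -0.140028, f' = 4.277164 → t_2 = 0.638096 - (-0.140028)/(4.277164) = 0.670834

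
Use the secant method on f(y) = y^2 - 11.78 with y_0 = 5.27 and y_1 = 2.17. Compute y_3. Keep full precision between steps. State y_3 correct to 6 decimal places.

3.506587

f(y_0) = 15.992900, f(y_1) = -7.071100
y_2 = 2.170000 - (-7.071100)·(2.170000 - 5.270000)/(-7.071100 - (15.992900)) = 3.120417; f(y_2) = -2.043000
y_3 = 3.120417 - (-2.043000)·(3.120417 - 2.170000)/(-2.043000 - (-7.071100)) = 3.506587; f(y_3) = 0.516150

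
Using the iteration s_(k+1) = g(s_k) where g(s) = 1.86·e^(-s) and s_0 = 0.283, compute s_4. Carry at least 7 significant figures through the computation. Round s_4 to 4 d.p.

0.5735

s_1 = g(0.283000) = 1.401547
s_2 = g(1.401547) = 0.457961
s_3 = g(0.457961) = 1.176584
s_4 = g(1.176584) = 0.573494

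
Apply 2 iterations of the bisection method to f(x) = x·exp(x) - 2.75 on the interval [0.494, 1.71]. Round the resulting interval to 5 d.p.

[0.79800, 1.10200]

f(0.494000) = -1.940404, f(1.710000) = 6.704524 (opposite signs)
step 1: m = 1.102000, f(m) = 0.567219 > 0 → root in [0.494000, 1.102000]
step 2: m = 0.798000, f(m) = -0.977567 < 0 → root in [0.798000, 1.102000]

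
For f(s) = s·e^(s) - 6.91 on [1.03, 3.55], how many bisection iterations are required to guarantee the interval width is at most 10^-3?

12

Initial width b − a = 3.55 − 1.03 = 2.520000.
After n steps the width is (b−a)/2^n; need (b−a)/2^n ≤ 10^-3.
So n ≥ log₂(2.520000/10^-3) = log₂(2520.0000) ≈ 11.2992.
Hence n = 12.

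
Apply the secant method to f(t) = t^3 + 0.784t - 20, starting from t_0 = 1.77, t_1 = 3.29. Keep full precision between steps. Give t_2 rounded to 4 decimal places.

2.4054

f(t_0) = -13.067087, f(t_1) = 18.190649
t_2 = 3.290000 - (18.190649)·(3.290000 - 1.770000)/(18.190649 - (-13.067087)) = 2.405426; f(t_2) = -4.196176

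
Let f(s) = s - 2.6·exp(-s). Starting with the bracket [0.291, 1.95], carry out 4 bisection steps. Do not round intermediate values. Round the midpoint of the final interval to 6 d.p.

f(0.291000) = -1.652541, f(1.950000) = 1.580087 (opposite signs)
step 1: m = 1.120500, f(m) = 0.272597 > 0 → root in [0.291000, 1.120500]
step 2: m = 0.705750, f(m) = -0.577969 < 0 → root in [0.705750, 1.120500]
step 3: m = 0.913125, f(m) = -0.130173 < 0 → root in [0.913125, 1.120500]
step 4: m = 1.016812, f(m) = 0.076272 > 0 → root in [0.913125, 1.016812]
Midpoint of [0.913125, 1.016812] = 0.964969

0.964969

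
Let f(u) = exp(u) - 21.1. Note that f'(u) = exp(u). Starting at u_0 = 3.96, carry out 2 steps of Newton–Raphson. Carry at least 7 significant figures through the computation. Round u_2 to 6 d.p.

Newton update: u ← u − f(u)/f'(u).
u_0 = 3.960000: f = 31.357326, f' = 52.457326 → u_1 = 3.960000 - (31.357326)/(52.457326) = 3.362232
u_1 = 3.362232: f = 7.753512, f' = 28.853512 → u_2 = 3.362232 - (7.753512)/(28.853512) = 3.093512

3.093512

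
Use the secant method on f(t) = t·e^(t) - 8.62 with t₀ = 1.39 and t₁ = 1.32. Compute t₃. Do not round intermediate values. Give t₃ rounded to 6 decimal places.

Secant update: t_(k+1) = t_k − f(t_k)·(t_k − t_(k-1))/(f(t_k) − f(t_(k-1))).
f(t_0) = -3.039358, f(t_1) = -3.678684
t_2 = 1.320000 - (-3.678684)·(1.320000 - 1.390000)/(-3.678684 - (-3.039358)) = 1.722781; f(t_2) = 1.027707
t_3 = 1.722781 - (1.027707)·(1.722781 - 1.320000)/(1.027707 - (-3.678684)) = 1.634828; f(t_3) = -0.235664

1.634828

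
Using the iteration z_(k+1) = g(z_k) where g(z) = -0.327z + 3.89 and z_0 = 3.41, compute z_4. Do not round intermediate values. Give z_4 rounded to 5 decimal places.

2.93690

z_1 = g(3.410000) = 2.774930
z_2 = g(2.774930) = 2.982598
z_3 = g(2.982598) = 2.914690
z_4 = g(2.914690) = 2.936896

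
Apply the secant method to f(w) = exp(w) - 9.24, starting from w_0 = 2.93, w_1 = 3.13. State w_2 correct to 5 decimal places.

2.47236

f(w_0) = 9.487630, f(w_1) = 13.633980
w_2 = 3.130000 - (13.633980)·(3.130000 - 2.930000)/(13.633980 - (9.487630)) = 2.472362; f(w_2) = 2.610407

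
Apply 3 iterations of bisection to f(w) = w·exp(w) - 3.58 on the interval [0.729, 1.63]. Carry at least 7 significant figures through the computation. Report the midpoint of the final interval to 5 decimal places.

1.12319

f(0.729000) = -2.068778, f(1.630000) = 4.739316 (opposite signs)
step 1: m = 1.179500, f(m) = 0.256616 > 0 → root in [0.729000, 1.179500]
step 2: m = 0.954250, f(m) = -1.102078 < 0 → root in [0.954250, 1.179500]
step 3: m = 1.066875, f(m) = -0.479359 < 0 → root in [1.066875, 1.179500]
Midpoint of [1.066875, 1.179500] = 1.123188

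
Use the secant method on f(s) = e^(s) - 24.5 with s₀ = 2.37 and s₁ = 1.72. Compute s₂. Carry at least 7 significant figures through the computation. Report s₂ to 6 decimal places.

f(s_0) = -13.802608, f(s_1) = -18.915472
s_2 = 1.720000 - (-18.915472)·(1.720000 - 2.370000)/(-18.915472 - (-13.802608)) = 4.124730; f(s_2) = 37.351101

4.124730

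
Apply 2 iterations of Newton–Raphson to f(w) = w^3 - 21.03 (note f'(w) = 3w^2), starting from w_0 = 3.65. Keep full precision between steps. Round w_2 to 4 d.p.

w_0 = 3.650000: f = 27.597125, f' = 39.967500 → w_1 = 3.650000 - (27.597125)/(39.967500) = 2.959511
w_1 = 2.959511: f = 4.891481, f' = 26.276113 → w_2 = 2.959511 - (4.891481)/(26.276113) = 2.773354

2.7734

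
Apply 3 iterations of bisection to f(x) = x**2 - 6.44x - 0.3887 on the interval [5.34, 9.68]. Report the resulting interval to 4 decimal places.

f(5.340000) = -6.262700, f(9.680000) = 30.974500 (opposite signs)
step 1: m = 7.510000, f(m) = 7.647000 > 0 → root in [5.340000, 7.510000]
step 2: m = 6.425000, f(m) = -0.485075 < 0 → root in [6.425000, 7.510000]
step 3: m = 6.967500, f(m) = 3.286656 > 0 → root in [6.425000, 6.967500]

[6.4250, 6.9675]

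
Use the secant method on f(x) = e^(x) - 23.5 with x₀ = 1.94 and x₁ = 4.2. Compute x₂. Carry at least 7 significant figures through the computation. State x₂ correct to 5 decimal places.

2.56590

Secant update: x_(k+1) = x_k − f(x_k)·(x_k − x_(k-1))/(f(x_k) − f(x_(k-1))).
f(x_0) = -16.541249, f(x_1) = 43.186331
x_2 = 4.200000 - (43.186331)·(4.200000 - 1.940000)/(43.186331 - (-16.541249)) = 2.565895; f(x_2) = -10.487694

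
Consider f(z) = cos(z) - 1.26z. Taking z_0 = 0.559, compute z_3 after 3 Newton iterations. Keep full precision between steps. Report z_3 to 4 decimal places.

f'(z) = -sin(z) - 1.26
z_0 = 0.559000: f = 0.143446, f' = -1.790339 → z_1 = 0.559000 - (0.143446)/(-1.790339) = 0.639122
z_1 = 0.639122: f = -0.002674, f' = -1.856491 → z_2 = 0.639122 - (-0.002674)/(-1.856491) = 0.637682
z_2 = 0.637682: f = -0.000001, f' = -1.855334 → z_3 = 0.637682 - (-0.000001)/(-1.855334) = 0.637681

0.6377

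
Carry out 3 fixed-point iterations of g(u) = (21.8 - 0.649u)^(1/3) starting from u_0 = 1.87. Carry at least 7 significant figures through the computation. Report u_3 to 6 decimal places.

2.716123

u_1 = g(1.870000) = 2.740690
u_2 = g(2.740690) = 2.715381
u_3 = g(2.715381) = 2.716123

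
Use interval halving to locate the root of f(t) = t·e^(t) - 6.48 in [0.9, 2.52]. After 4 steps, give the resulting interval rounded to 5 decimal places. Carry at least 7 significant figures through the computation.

f(0.900000) = -4.266357, f(2.520000) = 24.840064 (opposite signs)
step 1: m = 1.710000, f(m) = 2.974524 > 0 → root in [0.900000, 1.710000]
step 2: m = 1.305000, f(m) = -1.667566 < 0 → root in [1.305000, 1.710000]
step 3: m = 1.507500, f(m) = 0.327008 > 0 → root in [1.305000, 1.507500]
step 4: m = 1.406250, f(m) = -0.741622 < 0 → root in [1.406250, 1.507500]

[1.40625, 1.50750]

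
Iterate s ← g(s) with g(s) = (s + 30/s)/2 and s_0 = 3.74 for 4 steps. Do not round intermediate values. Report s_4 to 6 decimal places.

5.477226

s_1 = g(3.740000) = 5.880695
s_2 = g(5.880695) = 5.491066
s_3 = g(5.491066) = 5.477243
s_4 = g(5.477243) = 5.477226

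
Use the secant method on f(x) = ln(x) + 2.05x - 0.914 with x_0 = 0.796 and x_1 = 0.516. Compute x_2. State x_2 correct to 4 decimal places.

0.6599

f(x_0) = 0.489644, f(x_1) = -0.517849
x_2 = 0.516000 - (-0.517849)·(0.516000 - 0.796000)/(-0.517849 - (0.489644)) = 0.659919; f(x_2) = 0.023197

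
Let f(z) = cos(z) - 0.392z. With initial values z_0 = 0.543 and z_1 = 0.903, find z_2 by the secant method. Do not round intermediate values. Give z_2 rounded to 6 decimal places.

Secant update: z_(k+1) = z_k − f(z_k)·(z_k − z_(k-1))/(f(z_k) − f(z_(k-1))).
f(z_0) = 0.643306, f(z_1) = 0.265281
z_2 = 0.903000 - (0.265281)·(0.903000 - 0.543000)/(0.265281 - (0.643306)) = 1.155632; f(z_2) = -0.049667

1.155632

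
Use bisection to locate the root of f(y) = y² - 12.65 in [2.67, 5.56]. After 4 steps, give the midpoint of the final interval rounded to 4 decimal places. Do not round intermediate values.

f(2.670000) = -5.521100, f(5.560000) = 18.263600 (opposite signs)
step 1: m = 4.115000, f(m) = 4.283225 > 0 → root in [2.670000, 4.115000]
step 2: m = 3.392500, f(m) = -1.140944 < 0 → root in [3.392500, 4.115000]
step 3: m = 3.753750, f(m) = 1.440639 > 0 → root in [3.392500, 3.753750]
step 4: m = 3.573125, f(m) = 0.117222 > 0 → root in [3.392500, 3.573125]
Midpoint of [3.392500, 3.573125] = 3.482813

3.4828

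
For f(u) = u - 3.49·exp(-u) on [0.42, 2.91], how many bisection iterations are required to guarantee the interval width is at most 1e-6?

22

Initial width b − a = 2.91 − 0.42 = 2.490000.
After n steps the width is (b−a)/2^n; need (b−a)/2^n ≤ 1e-6.
So n ≥ log₂(2.490000/1e-6) = log₂(2490000.0000) ≈ 21.2477.
Hence n = 22.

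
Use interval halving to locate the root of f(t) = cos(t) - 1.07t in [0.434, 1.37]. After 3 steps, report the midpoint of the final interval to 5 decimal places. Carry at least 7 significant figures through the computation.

f(0.434000) = 0.442911, f(1.370000) = -1.266450 (opposite signs)
step 1: m = 0.902000, f(m) = -0.345098 < 0 → root in [0.434000, 0.902000]
step 2: m = 0.668000, f(m) = 0.070302 > 0 → root in [0.668000, 0.902000]
step 3: m = 0.785000, f(m) = -0.132562 < 0 → root in [0.668000, 0.785000]
Midpoint of [0.668000, 0.785000] = 0.726500

0.72650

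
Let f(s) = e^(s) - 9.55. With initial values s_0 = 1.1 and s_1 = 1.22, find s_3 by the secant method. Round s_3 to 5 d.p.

1.81593

f(s_0) = -6.545834, f(s_1) = -6.162812
s_2 = 1.220000 - (-6.162812)·(1.220000 - 1.100000)/(-6.162812 - (-6.545834)) = 3.150798; f(s_2) = 13.804689
s_3 = 3.150798 - (13.804689)·(3.150798 - 1.220000)/(13.804689 - (-6.162812)) = 1.815926; f(s_3) = -3.403237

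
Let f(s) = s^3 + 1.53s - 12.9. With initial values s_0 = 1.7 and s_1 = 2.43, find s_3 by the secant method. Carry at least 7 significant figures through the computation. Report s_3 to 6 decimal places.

2.121844

Secant update: s_(k+1) = s_k − f(s_k)·(s_k − s_(k-1))/(f(s_k) − f(s_(k-1))).
f(s_0) = -5.386000, f(s_1) = 5.166807
s_2 = 2.430000 - (5.166807)·(2.430000 - 1.700000)/(5.166807 - (-5.386000)) = 2.072581; f(s_2) = -0.825982
s_3 = 2.072581 - (-0.825982)·(2.072581 - 2.430000)/(-0.825982 - (5.166807)) = 2.121844; f(s_3) = -0.100563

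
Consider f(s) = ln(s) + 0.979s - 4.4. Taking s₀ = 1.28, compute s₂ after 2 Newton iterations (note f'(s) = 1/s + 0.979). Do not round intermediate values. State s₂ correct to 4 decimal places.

3.2757

s_0 = 1.280000: f = -2.900020, f' = 1.760250 → s_1 = 1.280000 - (-2.900020)/(1.760250) = 2.927505
s_1 = 2.927505: f = -0.459823, f' = 1.320588 → s_2 = 2.927505 - (-0.459823)/(1.320588) = 3.275700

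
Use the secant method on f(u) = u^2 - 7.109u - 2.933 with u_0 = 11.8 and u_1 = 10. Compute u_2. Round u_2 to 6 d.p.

Secant update: u_(k+1) = u_k − f(u_k)·(u_k − u_(k-1))/(f(u_k) − f(u_(k-1))).
f(u_0) = 52.420800, f(u_1) = 25.977000
u_2 = 10.000000 - (25.977000)·(10.000000 - 11.800000)/(25.977000 - (52.420800)) = 8.231775; f(u_2) = 6.309427

8.231775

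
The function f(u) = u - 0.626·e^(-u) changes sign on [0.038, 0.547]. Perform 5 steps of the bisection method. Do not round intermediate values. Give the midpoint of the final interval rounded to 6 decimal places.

0.411797

f(0.038000) = -0.564658, f(0.547000) = 0.184744 (opposite signs)
step 1: m = 0.292500, f(m) = -0.174743 < 0 → root in [0.292500, 0.547000]
step 2: m = 0.419750, f(m) = 0.008336 > 0 → root in [0.292500, 0.419750]
step 3: m = 0.356125, f(m) = -0.082316 < 0 → root in [0.356125, 0.419750]
step 4: m = 0.387938, f(m) = -0.036775 < 0 → root in [0.387938, 0.419750]
step 5: m = 0.403844, f(m) = -0.014167 < 0 → root in [0.403844, 0.419750]
Midpoint of [0.403844, 0.419750] = 0.411797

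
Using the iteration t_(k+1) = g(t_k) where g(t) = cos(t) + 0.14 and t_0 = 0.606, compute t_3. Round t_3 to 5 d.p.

t_1 = g(0.606000) = 0.961933
t_2 = g(0.961933) = 0.711935
t_3 = g(0.711935) = 0.897099

0.89710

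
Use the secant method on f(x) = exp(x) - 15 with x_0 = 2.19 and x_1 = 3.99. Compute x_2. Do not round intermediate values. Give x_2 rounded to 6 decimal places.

f(x_0) = -6.064787, f(x_1) = 39.054889
x_2 = 3.990000 - (39.054889)·(3.990000 - 2.190000)/(39.054889 - (-6.064787)) = 2.431948; f(x_2) = -3.618969

2.431948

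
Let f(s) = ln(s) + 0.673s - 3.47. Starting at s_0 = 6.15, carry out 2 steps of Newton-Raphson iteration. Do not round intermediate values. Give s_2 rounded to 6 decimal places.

3.355097

f'(s) = 1/s + 0.673
s_0 = 6.150000: f = 2.485402, f' = 0.835602 → s_1 = 6.150000 - (2.485402)/(0.835602) = 3.175614
s_1 = 3.175614: f = -0.177311, f' = 0.987900 → s_2 = 3.175614 - (-0.177311)/(0.987900) = 3.355097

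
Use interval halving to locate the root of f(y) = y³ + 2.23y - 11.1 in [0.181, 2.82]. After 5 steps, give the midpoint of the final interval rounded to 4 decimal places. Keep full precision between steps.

f(0.181000) = -10.690440, f(2.820000) = 17.614368 (opposite signs)
step 1: m = 1.500500, f(m) = -4.375509 < 0 → root in [1.500500, 2.820000]
step 2: m = 2.160250, f(m) = 3.798553 > 0 → root in [1.500500, 2.160250]
step 3: m = 1.830375, f(m) = -0.886008 < 0 → root in [1.830375, 2.160250]
step 4: m = 1.995313, f(m) = 1.293429 > 0 → root in [1.830375, 1.995313]
step 5: m = 1.912844, f(m) = 0.164682 > 0 → root in [1.830375, 1.912844]
Midpoint of [1.830375, 1.912844] = 1.871609

1.8716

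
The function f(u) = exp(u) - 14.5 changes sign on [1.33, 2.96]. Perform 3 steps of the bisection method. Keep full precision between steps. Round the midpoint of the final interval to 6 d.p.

f(1.330000) = -10.718957, f(2.960000) = 4.797972 (opposite signs)
step 1: m = 2.145000, f(m) = -5.957959 < 0 → root in [2.145000, 2.960000]
step 2: m = 2.552500, f(m) = -1.660838 < 0 → root in [2.552500, 2.960000]
step 3: m = 2.756250, f(m) = 1.240704 > 0 → root in [2.552500, 2.756250]
Midpoint of [2.552500, 2.756250] = 2.654375

2.654375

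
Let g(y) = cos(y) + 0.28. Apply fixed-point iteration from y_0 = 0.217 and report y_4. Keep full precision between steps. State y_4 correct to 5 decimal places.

y_1 = g(0.217000) = 1.256548
y_2 = g(1.256548) = 0.589102
y_3 = g(0.589102) = 1.111440
y_4 = g(1.111440) = 0.723371

0.72337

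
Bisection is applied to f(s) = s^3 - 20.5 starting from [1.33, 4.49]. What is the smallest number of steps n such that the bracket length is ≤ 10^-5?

19

Initial width b − a = 4.49 − 1.33 = 3.160000.
After n steps the width is (b−a)/2^n; need (b−a)/2^n ≤ 10^-5.
So n ≥ log₂(3.160000/10^-5) = log₂(316000.0000) ≈ 18.2696.
Hence n = 19.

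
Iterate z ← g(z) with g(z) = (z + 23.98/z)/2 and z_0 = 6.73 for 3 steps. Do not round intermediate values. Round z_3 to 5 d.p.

z_1 = g(6.730000) = 5.146575
z_2 = g(5.146575) = 4.902992
z_3 = g(4.902992) = 4.896942

4.89694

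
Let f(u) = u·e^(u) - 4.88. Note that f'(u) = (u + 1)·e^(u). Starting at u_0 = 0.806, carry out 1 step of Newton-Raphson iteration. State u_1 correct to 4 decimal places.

Newton update: u ← u − f(u)/f'(u).
u_0 = 0.806000: f = -3.075419, f' = 4.043515 → u_1 = 0.806000 - (-3.075419)/(4.043515) = 1.566581

1.5666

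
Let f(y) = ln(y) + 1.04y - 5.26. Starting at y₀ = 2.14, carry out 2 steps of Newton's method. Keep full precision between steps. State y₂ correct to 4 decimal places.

f'(y) = 1/y + 1.04
y_0 = 2.140000: f = -2.273594, f' = 1.507290 → y_1 = 2.140000 - (-2.273594)/(1.507290) = 3.648399
y_1 = 3.648399: f = -0.171377, f' = 1.314093 → y_2 = 3.648399 - (-0.171377)/(1.314093) = 3.778813

3.7788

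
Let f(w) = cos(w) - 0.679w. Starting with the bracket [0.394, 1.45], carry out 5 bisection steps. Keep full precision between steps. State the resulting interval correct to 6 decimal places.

[0.889000, 0.922000]

f(0.394000) = 0.655855, f(1.450000) = -0.864047 (opposite signs)
step 1: m = 0.922000, f(m) = -0.021810 < 0 → root in [0.394000, 0.922000]
step 2: m = 0.658000, f(m) = 0.344435 > 0 → root in [0.658000, 0.922000]
step 3: m = 0.790000, f(m) = 0.167435 > 0 → root in [0.790000, 0.922000]
step 4: m = 0.856000, f(m) = 0.074240 > 0 → root in [0.856000, 0.922000]
step 5: m = 0.889000, f(m) = 0.026558 > 0 → root in [0.889000, 0.922000]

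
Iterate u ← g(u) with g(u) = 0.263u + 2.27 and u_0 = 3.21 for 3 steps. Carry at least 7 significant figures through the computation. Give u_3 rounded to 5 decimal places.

3.08242

u_1 = g(3.210000) = 3.114230
u_2 = g(3.114230) = 3.089042
u_3 = g(3.089042) = 3.082418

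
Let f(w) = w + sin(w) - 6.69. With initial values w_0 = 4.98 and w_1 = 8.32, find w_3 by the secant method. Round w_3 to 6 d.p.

f(w_0) = -2.674405, f(w_1) = 2.523364
w_2 = 8.320000 - (2.523364)·(8.320000 - 4.980000)/(2.523364 - (-2.674405)) = 6.698528; f(w_2) = 0.412032
w_3 = 6.698528 - (0.412032)·(6.698528 - 8.320000)/(0.412032 - (2.523364)) = 6.382094; f(w_3) = -0.209159

6.382094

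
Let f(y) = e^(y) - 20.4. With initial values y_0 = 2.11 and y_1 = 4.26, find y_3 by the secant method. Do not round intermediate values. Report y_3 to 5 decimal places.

2.76171

f(y_0) = -12.151759, f(y_1) = 50.409983
y_2 = 4.260000 - (50.409983)·(4.260000 - 2.110000)/(50.409983 - (-12.151759)) = 2.527608; f(y_2) = -7.876487
y_3 = 2.527608 - (-7.876487)·(2.527608 - 4.260000)/(-7.876487 - (50.409983)) = 2.761713; f(y_3) = -4.573067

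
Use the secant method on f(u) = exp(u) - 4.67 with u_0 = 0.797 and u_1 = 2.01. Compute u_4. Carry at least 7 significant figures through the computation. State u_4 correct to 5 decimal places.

1.54477

Secant update: u_(k+1) = u_k − f(u_k)·(u_k − u_(k-1))/(f(u_k) − f(u_(k-1))).
f(u_0) = -2.451126, f(u_1) = 2.793317
u_2 = 2.010000 - (2.793317)·(2.010000 - 0.797000)/(2.793317 - (-2.451126)) = 1.363927; f(u_2) = -0.758477
u_3 = 1.363927 - (-0.758477)·(1.363927 - 2.010000)/(-0.758477 - (2.793317)) = 1.501894; f(u_3) = -0.179814
u_4 = 1.501894 - (-0.179814)·(1.501894 - 1.363927)/(-0.179814 - (-0.758477)) = 1.544766; f(u_4) = 0.016875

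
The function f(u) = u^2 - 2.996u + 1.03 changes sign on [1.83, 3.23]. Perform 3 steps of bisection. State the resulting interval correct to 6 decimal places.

f(1.830000) = -1.103780, f(3.230000) = 1.785820 (opposite signs)
step 1: m = 2.530000, f(m) = -0.148980 < 0 → root in [2.530000, 3.230000]
step 2: m = 2.880000, f(m) = 0.695920 > 0 → root in [2.530000, 2.880000]
step 3: m = 2.705000, f(m) = 0.242845 > 0 → root in [2.530000, 2.705000]

[2.530000, 2.705000]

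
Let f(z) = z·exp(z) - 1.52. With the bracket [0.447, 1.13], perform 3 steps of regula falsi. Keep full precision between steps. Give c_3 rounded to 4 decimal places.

False-position update: c = (a·f(b) − b·f(a))/(f(b) − f(a)); replace the endpoint whose sign matches f(c).
f(0.447000) = -0.821064, f(1.130000) = 1.978092
step 1: c = 0.647341, f(c) = -0.283283 < 0 → new bracket [0.647341, 1.130000]
step 2: c = 0.707804, f(c) = -0.083490 < 0 → new bracket [0.707804, 1.130000]
step 3: c = 0.724902, f(c) = -0.023418 < 0 → new bracket [0.724902, 1.130000]

0.7249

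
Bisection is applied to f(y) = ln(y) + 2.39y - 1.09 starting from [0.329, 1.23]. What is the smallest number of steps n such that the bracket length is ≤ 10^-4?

Initial width b − a = 1.23 − 0.329 = 0.901000.
After n steps the width is (b−a)/2^n; need (b−a)/2^n ≤ 10^-4.
So n ≥ log₂(0.901000/10^-4) = log₂(9010.0000) ≈ 13.1373.
Hence n = 14.

14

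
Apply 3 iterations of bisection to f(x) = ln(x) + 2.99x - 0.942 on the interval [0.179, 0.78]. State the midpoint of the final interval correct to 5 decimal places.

0.51706

f(0.179000) = -2.127159, f(0.780000) = 1.141739 (opposite signs)
step 1: m = 0.479500, f(m) = -0.243306 < 0 → root in [0.479500, 0.780000]
step 2: m = 0.629750, f(m) = 0.478520 > 0 → root in [0.479500, 0.629750]
step 3: m = 0.554625, f(m) = 0.126866 > 0 → root in [0.479500, 0.554625]
Midpoint of [0.479500, 0.554625] = 0.517062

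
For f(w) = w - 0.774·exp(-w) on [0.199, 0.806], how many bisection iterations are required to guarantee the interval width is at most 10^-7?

23

Initial width b − a = 0.806 − 0.199 = 0.607000.
After n steps the width is (b−a)/2^n; need (b−a)/2^n ≤ 10^-7.
So n ≥ log₂(0.607000/10^-7) = log₂(6070000.0000) ≈ 22.5333.
Hence n = 23.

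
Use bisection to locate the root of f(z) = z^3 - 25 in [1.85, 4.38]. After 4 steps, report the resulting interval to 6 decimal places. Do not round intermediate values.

f(1.850000) = -18.668375, f(4.380000) = 59.027672 (opposite signs)
step 1: m = 3.115000, f(m) = 5.225546 > 0 → root in [1.850000, 3.115000]
step 2: m = 2.482500, f(m) = -9.700833 < 0 → root in [2.482500, 3.115000]
step 3: m = 2.798750, f(m) = -3.077387 < 0 → root in [2.798750, 3.115000]
step 4: m = 2.956875, f(m) = 0.852283 > 0 → root in [2.798750, 2.956875]

[2.798750, 2.956875]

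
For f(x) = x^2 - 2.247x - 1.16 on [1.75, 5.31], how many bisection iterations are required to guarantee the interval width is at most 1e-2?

9

Initial width b − a = 5.31 − 1.75 = 3.560000.
After n steps the width is (b−a)/2^n; need (b−a)/2^n ≤ 1e-2.
So n ≥ log₂(3.560000/1e-2) = log₂(356.0000) ≈ 8.4757.
Hence n = 9.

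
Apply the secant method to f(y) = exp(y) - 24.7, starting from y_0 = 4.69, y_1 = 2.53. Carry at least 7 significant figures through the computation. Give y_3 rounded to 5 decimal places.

f(y_0) = 84.153180, f(y_1) = -12.146494
y_2 = 2.530000 - (-12.146494)·(2.530000 - 4.690000)/(-12.146494 - (84.153180)) = 2.802446; f(y_2) = -8.215086
y_3 = 2.802446 - (-8.215086)·(2.802446 - 2.530000)/(-8.215086 - (-12.146494)) = 3.371749; f(y_3) = 4.429437

3.37175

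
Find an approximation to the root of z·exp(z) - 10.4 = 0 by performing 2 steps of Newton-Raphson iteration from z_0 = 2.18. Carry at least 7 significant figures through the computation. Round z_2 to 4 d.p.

1.7762

Newton update: z ← z − f(z)/f'(z).
f'(z) = (z + 1)·exp(z)
z_0 = 2.180000: f = 8.884948, f' = 28.131254 → z_1 = 2.180000 - (8.884948)/(28.131254) = 1.864161
z_1 = 1.864161: f = 1.624810, f' = 18.475332 → z_2 = 1.864161 - (1.624810)/(18.475332) = 1.776216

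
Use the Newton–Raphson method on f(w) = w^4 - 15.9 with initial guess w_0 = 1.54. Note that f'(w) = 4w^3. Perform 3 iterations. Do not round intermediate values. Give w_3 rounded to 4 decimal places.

w_0 = 1.540000: f = -10.275513, f' = 14.609056 → w_1 = 1.540000 - (-10.275513)/(14.609056) = 2.243366
w_1 = 2.243366: f = 9.427979, f' = 45.160672 → w_2 = 2.243366 - (9.427979)/(45.160672) = 2.034601
w_2 = 2.034601: f = 1.236290, f' = 33.689735 → w_3 = 2.034601 - (1.236290)/(33.689735) = 1.997904

1.9979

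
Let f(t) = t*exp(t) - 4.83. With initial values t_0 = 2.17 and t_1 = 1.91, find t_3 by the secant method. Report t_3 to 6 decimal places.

1.396293

f(t_0) = 14.175476, f(t_1) = 8.068400
t_2 = 1.910000 - (8.068400)·(1.910000 - 2.170000)/(8.068400 - (14.175476)) = 1.566500; f(t_2) = 2.673301
t_3 = 1.566500 - (2.673301)·(1.566500 - 1.910000)/(2.673301 - (8.068400)) = 1.396293; f(t_3) = 0.811298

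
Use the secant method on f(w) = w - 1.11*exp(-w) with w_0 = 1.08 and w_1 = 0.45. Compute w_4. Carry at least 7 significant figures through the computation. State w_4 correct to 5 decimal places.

f(w_0) = 0.703049, f(w_1) = -0.257767
w_2 = 0.450000 - (-0.257767)·(0.450000 - 1.080000)/(-0.257767 - (0.703049)) = 0.619016; f(w_2) = 0.021310
w_3 = 0.619016 - (0.021310)·(0.619016 - 0.450000)/(0.021310 - (-0.257767)) = 0.606110; f(w_3) = 0.000640
w_4 = 0.606110 - (0.000640)·(0.606110 - 0.619016)/(0.000640 - (0.021310)) = 0.605710; f(w_4) = -0.000002

0.60571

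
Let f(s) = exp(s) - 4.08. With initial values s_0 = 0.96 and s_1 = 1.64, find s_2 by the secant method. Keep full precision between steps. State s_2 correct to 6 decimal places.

Secant update: s_(k+1) = s_k − f(s_k)·(s_k − s_(k-1))/(f(s_k) − f(s_(k-1))).
f(s_0) = -1.468304, f(s_1) = 1.075170
s_2 = 1.640000 - (1.075170)·(1.640000 - 0.960000)/(1.075170 - (-1.468304)) = 1.352552; f(s_2) = -0.212716

1.352552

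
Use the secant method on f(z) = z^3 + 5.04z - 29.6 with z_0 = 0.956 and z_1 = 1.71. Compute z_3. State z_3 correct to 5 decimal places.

2.37807

f(z_0) = -23.908037, f(z_1) = -15.981389
z_2 = 1.710000 - (-15.981389)·(1.710000 - 0.956000)/(-15.981389 - (-23.908037)) = 3.230184; f(z_2) = 20.384170
z_3 = 3.230184 - (20.384170)·(3.230184 - 1.710000)/(20.384170 - (-15.981389)) = 2.378068; f(z_3) = -4.166074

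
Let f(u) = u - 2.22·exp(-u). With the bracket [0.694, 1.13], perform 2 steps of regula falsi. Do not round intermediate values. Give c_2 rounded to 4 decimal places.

0.9019

False-position update: c = (a·f(b) − b·f(a))/(f(b) − f(a)); replace the endpoint whose sign matches f(c).
f(0.694000) = -0.415054, f(1.130000) = 0.412866
step 1: c = 0.912576, f(c) = 0.021271 > 0 → new bracket [0.694000, 0.912576]
step 2: c = 0.901920, f(c) = 0.001067 > 0 → new bracket [0.694000, 0.901920]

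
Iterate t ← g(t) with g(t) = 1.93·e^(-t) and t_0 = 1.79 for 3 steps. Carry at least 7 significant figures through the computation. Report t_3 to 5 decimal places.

t_1 = g(1.790000) = 0.322233
t_2 = g(0.322233) = 1.398341
t_3 = g(1.398341) = 0.476722

0.47672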